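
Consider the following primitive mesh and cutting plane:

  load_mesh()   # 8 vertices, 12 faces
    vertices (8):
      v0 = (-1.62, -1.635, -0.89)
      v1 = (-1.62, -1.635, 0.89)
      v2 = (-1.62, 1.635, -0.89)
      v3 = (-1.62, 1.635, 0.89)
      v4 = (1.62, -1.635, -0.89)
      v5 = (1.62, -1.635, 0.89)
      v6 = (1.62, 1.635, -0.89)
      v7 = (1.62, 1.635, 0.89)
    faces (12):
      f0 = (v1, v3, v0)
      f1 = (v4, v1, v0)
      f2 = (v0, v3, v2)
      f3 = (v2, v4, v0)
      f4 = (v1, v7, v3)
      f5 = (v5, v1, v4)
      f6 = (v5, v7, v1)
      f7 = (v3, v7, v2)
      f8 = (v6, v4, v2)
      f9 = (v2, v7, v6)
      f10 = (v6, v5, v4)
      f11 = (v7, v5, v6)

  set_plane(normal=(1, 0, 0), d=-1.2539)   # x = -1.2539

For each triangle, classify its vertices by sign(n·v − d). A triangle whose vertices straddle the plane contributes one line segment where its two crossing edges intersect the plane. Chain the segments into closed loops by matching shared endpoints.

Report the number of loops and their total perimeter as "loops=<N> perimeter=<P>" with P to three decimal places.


loops=1 perimeter=10.100

Straddling triangles (8 of 12):
  (v4,v1,v0) [+--] → (-1.2539, -1.635, 0.688871)–(-1.2539, -1.635, -0.89)  len=1.5789
  (v2,v4,v0) [-+-] → (-1.2539, 1.26551, -0.89)–(-1.2539, -1.635, -0.89)  len=2.9005
  (v1,v7,v3) [-+-] → (-1.2539, -1.26551, 0.89)–(-1.2539, 1.635, 0.89)  len=2.9005
  (v5,v1,v4) [+-+] → (-1.2539, -1.635, 0.89)–(-1.2539, -1.635, 0.688871)  len=0.2011
  (v5,v7,v1) [++-] → (-1.2539, -1.26551, 0.89)–(-1.2539, -1.635, 0.89)  len=0.3695
  (v3,v7,v2) [-+-] → (-1.2539, 1.635, 0.89)–(-1.2539, 1.635, -0.688871)  len=1.5789
  (v6,v4,v2) [++-] → (-1.2539, 1.26551, -0.89)–(-1.2539, 1.635, -0.89)  len=0.3695
  (v2,v7,v6) [-++] → (-1.2539, 1.635, -0.688871)–(-1.2539, 1.635, -0.89)  len=0.2011

Chained into 1 loop(s):
  loop 1: 8 segments, perimeter = 10.1000
Total perimeter = 10.100


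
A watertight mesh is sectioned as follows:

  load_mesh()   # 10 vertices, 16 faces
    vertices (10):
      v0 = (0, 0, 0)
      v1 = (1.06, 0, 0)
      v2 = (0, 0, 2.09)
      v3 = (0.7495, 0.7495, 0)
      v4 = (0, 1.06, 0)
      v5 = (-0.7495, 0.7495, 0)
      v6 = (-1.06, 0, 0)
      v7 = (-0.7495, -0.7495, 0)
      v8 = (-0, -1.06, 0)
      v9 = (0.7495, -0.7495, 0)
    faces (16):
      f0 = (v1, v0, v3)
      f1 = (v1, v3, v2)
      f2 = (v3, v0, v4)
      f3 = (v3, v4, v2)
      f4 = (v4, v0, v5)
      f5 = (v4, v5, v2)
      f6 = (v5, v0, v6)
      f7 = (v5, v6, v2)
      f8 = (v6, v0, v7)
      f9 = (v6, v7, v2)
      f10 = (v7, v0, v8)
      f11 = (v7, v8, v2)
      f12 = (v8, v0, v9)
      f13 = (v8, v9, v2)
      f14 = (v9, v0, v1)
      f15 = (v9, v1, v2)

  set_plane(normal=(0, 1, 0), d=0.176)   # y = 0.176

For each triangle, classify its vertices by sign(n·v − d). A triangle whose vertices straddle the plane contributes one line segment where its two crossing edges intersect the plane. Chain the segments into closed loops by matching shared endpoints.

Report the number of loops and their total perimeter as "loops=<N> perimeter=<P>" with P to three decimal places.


loops=1 perimeter=6.015

Straddling triangles (8 of 16):
  (v1,v0,v3) [--+] → (0.176, 0.176, 0)–(0.987087, 0.176, 0)  len=0.8111
  (v1,v3,v2) [-+-] → (0.987087, 0.176, 0)–(0.176, 0.176, 1.59922)  len=1.7931
  (v3,v0,v4) [+-+] → (0.176, 0.176, 0)–(0, 0.176, 0)  len=0.1760
  (v3,v4,v2) [++-] → (0, 0.176, 1.74298)–(0.176, 0.176, 1.59922)  len=0.2273
  (v4,v0,v5) [+-+] → (0, 0.176, 0)–(-0.176, 0.176, 0)  len=0.1760
  (v4,v5,v2) [++-] → (-0.176, 0.176, 1.59922)–(0, 0.176, 1.74298)  len=0.2273
  (v5,v0,v6) [+--] → (-0.176, 0.176, 0)–(-0.987087, 0.176, 0)  len=0.8111
  (v5,v6,v2) [+--] → (-0.987087, 0.176, 0)–(-0.176, 0.176, 1.59922)  len=1.7931

Chained into 1 loop(s):
  loop 1: 8 segments, perimeter = 6.0150
Total perimeter = 6.015


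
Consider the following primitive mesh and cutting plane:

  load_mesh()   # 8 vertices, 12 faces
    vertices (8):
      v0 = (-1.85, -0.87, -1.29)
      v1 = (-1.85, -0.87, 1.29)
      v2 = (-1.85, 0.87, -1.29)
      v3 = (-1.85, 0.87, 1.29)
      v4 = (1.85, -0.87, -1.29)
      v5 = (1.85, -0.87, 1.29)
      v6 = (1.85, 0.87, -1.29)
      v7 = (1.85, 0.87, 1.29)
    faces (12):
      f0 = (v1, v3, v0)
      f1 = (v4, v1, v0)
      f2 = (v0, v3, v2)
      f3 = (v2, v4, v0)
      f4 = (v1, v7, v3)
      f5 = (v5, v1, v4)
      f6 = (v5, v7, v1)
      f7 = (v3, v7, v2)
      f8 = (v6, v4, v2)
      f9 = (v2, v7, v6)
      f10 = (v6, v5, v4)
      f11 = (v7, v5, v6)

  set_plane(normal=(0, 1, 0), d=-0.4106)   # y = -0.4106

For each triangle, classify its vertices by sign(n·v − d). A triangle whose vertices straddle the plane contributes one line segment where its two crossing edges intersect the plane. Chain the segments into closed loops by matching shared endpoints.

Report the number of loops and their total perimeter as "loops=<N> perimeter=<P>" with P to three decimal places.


loops=1 perimeter=12.560

Straddling triangles (8 of 12):
  (v1,v3,v0) [-+-] → (-1.85, -0.4106, 1.29)–(-1.85, -0.4106, -0.608821)  len=1.8988
  (v0,v3,v2) [-++] → (-1.85, -0.4106, -0.608821)–(-1.85, -0.4106, -1.29)  len=0.6812
  (v2,v4,v0) [+--] → (0.873115, -0.4106, -1.29)–(-1.85, -0.4106, -1.29)  len=2.7231
  (v1,v7,v3) [-++] → (-0.873115, -0.4106, 1.29)–(-1.85, -0.4106, 1.29)  len=0.9769
  (v5,v7,v1) [-+-] → (1.85, -0.4106, 1.29)–(-0.873115, -0.4106, 1.29)  len=2.7231
  (v6,v4,v2) [+-+] → (1.85, -0.4106, -1.29)–(0.873115, -0.4106, -1.29)  len=0.9769
  (v6,v5,v4) [+--] → (1.85, -0.4106, 0.608821)–(1.85, -0.4106, -1.29)  len=1.8988
  (v7,v5,v6) [+-+] → (1.85, -0.4106, 1.29)–(1.85, -0.4106, 0.608821)  len=0.6812

Chained into 1 loop(s):
  loop 1: 8 segments, perimeter = 12.5600
Total perimeter = 12.560


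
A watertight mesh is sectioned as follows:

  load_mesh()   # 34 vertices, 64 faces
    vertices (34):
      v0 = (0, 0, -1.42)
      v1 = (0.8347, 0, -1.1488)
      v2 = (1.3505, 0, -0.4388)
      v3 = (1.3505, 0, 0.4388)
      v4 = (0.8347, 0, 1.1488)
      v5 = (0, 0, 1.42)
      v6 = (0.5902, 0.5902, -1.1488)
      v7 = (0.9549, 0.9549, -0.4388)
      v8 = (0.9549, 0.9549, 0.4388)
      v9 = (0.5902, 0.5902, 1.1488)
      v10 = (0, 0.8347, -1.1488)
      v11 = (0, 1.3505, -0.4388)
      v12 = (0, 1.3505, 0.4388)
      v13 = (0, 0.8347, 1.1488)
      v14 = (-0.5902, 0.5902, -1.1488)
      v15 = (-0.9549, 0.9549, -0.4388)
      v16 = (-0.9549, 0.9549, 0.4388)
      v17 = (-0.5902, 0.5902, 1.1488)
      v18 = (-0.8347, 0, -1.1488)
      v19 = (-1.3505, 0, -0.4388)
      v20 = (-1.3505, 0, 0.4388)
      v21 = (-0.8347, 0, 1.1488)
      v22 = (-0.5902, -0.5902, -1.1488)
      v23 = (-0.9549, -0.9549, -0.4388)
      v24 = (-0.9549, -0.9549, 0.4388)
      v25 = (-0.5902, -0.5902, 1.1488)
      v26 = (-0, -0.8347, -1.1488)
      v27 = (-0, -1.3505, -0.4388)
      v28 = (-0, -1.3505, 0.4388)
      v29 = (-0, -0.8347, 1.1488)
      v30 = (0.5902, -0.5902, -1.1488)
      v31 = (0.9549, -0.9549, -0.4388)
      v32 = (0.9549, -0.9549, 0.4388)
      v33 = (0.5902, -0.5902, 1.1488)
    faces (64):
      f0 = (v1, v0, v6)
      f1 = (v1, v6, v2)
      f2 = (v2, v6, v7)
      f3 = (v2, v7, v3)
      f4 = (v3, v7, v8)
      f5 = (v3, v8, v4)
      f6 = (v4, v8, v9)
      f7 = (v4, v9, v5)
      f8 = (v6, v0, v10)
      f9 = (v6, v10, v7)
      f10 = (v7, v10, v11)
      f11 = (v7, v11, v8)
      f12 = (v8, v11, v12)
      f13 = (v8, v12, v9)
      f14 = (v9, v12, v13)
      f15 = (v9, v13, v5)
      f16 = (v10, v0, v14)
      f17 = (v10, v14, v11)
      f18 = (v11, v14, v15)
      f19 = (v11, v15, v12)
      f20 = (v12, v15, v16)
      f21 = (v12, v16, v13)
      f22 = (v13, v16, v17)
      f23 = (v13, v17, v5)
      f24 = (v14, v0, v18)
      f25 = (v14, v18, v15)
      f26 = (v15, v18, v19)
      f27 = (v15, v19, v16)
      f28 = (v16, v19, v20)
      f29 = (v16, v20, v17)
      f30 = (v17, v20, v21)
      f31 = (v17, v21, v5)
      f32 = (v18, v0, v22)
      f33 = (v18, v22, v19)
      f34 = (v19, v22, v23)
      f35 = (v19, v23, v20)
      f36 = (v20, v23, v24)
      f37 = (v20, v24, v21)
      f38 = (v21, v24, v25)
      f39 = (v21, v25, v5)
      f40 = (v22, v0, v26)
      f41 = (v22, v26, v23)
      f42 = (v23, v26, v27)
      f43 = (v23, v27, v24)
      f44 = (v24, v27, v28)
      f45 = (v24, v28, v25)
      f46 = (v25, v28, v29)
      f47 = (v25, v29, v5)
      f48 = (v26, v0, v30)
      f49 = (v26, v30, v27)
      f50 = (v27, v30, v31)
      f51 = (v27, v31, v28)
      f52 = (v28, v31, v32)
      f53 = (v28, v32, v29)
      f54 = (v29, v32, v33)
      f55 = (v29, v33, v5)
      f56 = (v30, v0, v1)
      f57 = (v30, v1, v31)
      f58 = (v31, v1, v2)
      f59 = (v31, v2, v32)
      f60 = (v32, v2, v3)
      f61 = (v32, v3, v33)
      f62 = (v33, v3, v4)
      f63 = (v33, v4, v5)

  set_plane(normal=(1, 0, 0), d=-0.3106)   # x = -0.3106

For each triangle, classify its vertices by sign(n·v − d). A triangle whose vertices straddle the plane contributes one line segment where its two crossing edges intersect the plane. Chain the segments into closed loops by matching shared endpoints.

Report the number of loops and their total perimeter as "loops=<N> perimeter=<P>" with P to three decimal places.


loops=1 perimeter=8.182

Straddling triangles (20 of 64):
  (v10,v0,v14) [++-] → (-0.3106, 0.3106, -1.27728)–(-0.3106, 0.706029, -1.1488)  len=0.4158
  (v10,v14,v11) [+-+] → (-0.3106, 0.706029, -1.1488)–(-0.3106, 0.950383, -0.812446)  len=0.4157
  (v11,v14,v15) [+--] → (-0.3106, 0.950383, -0.812446)–(-0.3106, 1.22182, -0.4388)  len=0.4618
  (v11,v15,v12) [+-+] → (-0.3106, 1.22182, -0.4388)–(-0.3106, 1.22182, 0.153343)  len=0.5921
  (v12,v15,v16) [+--] → (-0.3106, 1.22182, 0.153343)–(-0.3106, 1.22182, 0.4388)  len=0.2855
  (v12,v16,v13) [+-+] → (-0.3106, 1.22182, 0.4388)–(-0.3106, 0.873797, 0.917859)  len=0.5921
  (v13,v16,v17) [+--] → (-0.3106, 0.873797, 0.917859)–(-0.3106, 0.706029, 1.1488)  len=0.2854
  (v13,v17,v5) [+-+] → (-0.3106, 0.706029, 1.1488)–(-0.3106, 0.3106, 1.27728)  len=0.4158
  (v14,v0,v18) [-+-] → (-0.3106, 0.3106, -1.27728)–(-0.3106, 0, -1.31908)  len=0.3134
  (v17,v21,v5) [--+] → (-0.3106, 0, 1.31908)–(-0.3106, 0.3106, 1.27728)  len=0.3134
  (v18,v0,v22) [-+-] → (-0.3106, 0, -1.31908)–(-0.3106, -0.3106, -1.27728)  len=0.3134
  (v21,v25,v5) [--+] → (-0.3106, -0.3106, 1.27728)–(-0.3106, 0, 1.31908)  len=0.3134
  (v22,v0,v26) [-++] → (-0.3106, -0.3106, -1.27728)–(-0.3106, -0.706029, -1.1488)  len=0.4158
  (v22,v26,v23) [-+-] → (-0.3106, -0.706029, -1.1488)–(-0.3106, -0.873797, -0.917859)  len=0.2854
  (v23,v26,v27) [-++] → (-0.3106, -0.873797, -0.917859)–(-0.3106, -1.22182, -0.4388)  len=0.5921
  (v23,v27,v24) [-+-] → (-0.3106, -1.22182, -0.4388)–(-0.3106, -1.22182, -0.153343)  len=0.2855
  (v24,v27,v28) [-++] → (-0.3106, -1.22182, -0.153343)–(-0.3106, -1.22182, 0.4388)  len=0.5921
  (v24,v28,v25) [-+-] → (-0.3106, -1.22182, 0.4388)–(-0.3106, -0.950383, 0.812446)  len=0.4618
  (v25,v28,v29) [-++] → (-0.3106, -0.950383, 0.812446)–(-0.3106, -0.706029, 1.1488)  len=0.4157
  (v25,v29,v5) [-++] → (-0.3106, -0.706029, 1.1488)–(-0.3106, -0.3106, 1.27728)  len=0.4158

Chained into 1 loop(s):
  loop 1: 20 segments, perimeter = 8.1822
Total perimeter = 8.182


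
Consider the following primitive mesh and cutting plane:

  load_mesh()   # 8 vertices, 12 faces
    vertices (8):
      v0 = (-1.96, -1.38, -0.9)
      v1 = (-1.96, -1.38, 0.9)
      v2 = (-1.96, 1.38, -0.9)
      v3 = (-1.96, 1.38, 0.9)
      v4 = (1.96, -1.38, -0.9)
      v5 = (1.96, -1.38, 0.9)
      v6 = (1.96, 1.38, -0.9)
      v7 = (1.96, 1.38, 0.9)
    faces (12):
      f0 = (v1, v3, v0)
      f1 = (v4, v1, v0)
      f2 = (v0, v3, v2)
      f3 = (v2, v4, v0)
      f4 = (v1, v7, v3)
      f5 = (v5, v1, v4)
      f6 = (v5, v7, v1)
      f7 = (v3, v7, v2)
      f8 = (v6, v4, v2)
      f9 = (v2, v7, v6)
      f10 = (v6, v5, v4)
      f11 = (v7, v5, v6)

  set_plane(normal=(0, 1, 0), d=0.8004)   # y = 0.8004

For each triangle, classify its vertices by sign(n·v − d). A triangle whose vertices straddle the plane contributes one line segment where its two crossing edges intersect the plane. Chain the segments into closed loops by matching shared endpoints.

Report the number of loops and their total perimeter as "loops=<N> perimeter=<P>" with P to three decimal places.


loops=1 perimeter=11.440

Straddling triangles (8 of 12):
  (v1,v3,v0) [-+-] → (-1.96, 0.8004, 0.9)–(-1.96, 0.8004, 0.522)  len=0.3780
  (v0,v3,v2) [-++] → (-1.96, 0.8004, 0.522)–(-1.96, 0.8004, -0.9)  len=1.4220
  (v2,v4,v0) [+--] → (-1.1368, 0.8004, -0.9)–(-1.96, 0.8004, -0.9)  len=0.8232
  (v1,v7,v3) [-++] → (1.1368, 0.8004, 0.9)–(-1.96, 0.8004, 0.9)  len=3.0968
  (v5,v7,v1) [-+-] → (1.96, 0.8004, 0.9)–(1.1368, 0.8004, 0.9)  len=0.8232
  (v6,v4,v2) [+-+] → (1.96, 0.8004, -0.9)–(-1.1368, 0.8004, -0.9)  len=3.0968
  (v6,v5,v4) [+--] → (1.96, 0.8004, -0.522)–(1.96, 0.8004, -0.9)  len=0.3780
  (v7,v5,v6) [+-+] → (1.96, 0.8004, 0.9)–(1.96, 0.8004, -0.522)  len=1.4220

Chained into 1 loop(s):
  loop 1: 8 segments, perimeter = 11.4400
Total perimeter = 11.440


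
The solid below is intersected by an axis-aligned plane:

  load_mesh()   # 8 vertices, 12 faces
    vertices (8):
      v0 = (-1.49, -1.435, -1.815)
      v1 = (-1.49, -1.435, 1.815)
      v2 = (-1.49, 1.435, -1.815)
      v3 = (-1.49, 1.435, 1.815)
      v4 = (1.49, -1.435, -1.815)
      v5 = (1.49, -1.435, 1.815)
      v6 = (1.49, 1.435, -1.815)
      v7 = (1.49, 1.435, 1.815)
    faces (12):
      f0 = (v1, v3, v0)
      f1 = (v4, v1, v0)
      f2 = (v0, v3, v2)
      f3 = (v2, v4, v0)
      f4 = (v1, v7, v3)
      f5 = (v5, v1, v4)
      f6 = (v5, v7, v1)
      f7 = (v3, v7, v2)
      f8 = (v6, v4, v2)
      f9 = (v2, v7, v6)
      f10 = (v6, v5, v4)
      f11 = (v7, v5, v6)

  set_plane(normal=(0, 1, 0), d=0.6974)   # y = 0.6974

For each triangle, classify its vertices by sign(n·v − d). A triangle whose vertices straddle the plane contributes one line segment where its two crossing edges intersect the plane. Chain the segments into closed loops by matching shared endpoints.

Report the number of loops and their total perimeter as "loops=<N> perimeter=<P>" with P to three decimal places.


loops=1 perimeter=13.220

Straddling triangles (8 of 12):
  (v1,v3,v0) [-+-] → (-1.49, 0.6974, 1.815)–(-1.49, 0.6974, 0.882077)  len=0.9329
  (v0,v3,v2) [-++] → (-1.49, 0.6974, 0.882077)–(-1.49, 0.6974, -1.815)  len=2.6971
  (v2,v4,v0) [+--] → (-0.72413, 0.6974, -1.815)–(-1.49, 0.6974, -1.815)  len=0.7659
  (v1,v7,v3) [-++] → (0.72413, 0.6974, 1.815)–(-1.49, 0.6974, 1.815)  len=2.2141
  (v5,v7,v1) [-+-] → (1.49, 0.6974, 1.815)–(0.72413, 0.6974, 1.815)  len=0.7659
  (v6,v4,v2) [+-+] → (1.49, 0.6974, -1.815)–(-0.72413, 0.6974, -1.815)  len=2.2141
  (v6,v5,v4) [+--] → (1.49, 0.6974, -0.882077)–(1.49, 0.6974, -1.815)  len=0.9329
  (v7,v5,v6) [+-+] → (1.49, 0.6974, 1.815)–(1.49, 0.6974, -0.882077)  len=2.6971

Chained into 1 loop(s):
  loop 1: 8 segments, perimeter = 13.2200
Total perimeter = 13.220


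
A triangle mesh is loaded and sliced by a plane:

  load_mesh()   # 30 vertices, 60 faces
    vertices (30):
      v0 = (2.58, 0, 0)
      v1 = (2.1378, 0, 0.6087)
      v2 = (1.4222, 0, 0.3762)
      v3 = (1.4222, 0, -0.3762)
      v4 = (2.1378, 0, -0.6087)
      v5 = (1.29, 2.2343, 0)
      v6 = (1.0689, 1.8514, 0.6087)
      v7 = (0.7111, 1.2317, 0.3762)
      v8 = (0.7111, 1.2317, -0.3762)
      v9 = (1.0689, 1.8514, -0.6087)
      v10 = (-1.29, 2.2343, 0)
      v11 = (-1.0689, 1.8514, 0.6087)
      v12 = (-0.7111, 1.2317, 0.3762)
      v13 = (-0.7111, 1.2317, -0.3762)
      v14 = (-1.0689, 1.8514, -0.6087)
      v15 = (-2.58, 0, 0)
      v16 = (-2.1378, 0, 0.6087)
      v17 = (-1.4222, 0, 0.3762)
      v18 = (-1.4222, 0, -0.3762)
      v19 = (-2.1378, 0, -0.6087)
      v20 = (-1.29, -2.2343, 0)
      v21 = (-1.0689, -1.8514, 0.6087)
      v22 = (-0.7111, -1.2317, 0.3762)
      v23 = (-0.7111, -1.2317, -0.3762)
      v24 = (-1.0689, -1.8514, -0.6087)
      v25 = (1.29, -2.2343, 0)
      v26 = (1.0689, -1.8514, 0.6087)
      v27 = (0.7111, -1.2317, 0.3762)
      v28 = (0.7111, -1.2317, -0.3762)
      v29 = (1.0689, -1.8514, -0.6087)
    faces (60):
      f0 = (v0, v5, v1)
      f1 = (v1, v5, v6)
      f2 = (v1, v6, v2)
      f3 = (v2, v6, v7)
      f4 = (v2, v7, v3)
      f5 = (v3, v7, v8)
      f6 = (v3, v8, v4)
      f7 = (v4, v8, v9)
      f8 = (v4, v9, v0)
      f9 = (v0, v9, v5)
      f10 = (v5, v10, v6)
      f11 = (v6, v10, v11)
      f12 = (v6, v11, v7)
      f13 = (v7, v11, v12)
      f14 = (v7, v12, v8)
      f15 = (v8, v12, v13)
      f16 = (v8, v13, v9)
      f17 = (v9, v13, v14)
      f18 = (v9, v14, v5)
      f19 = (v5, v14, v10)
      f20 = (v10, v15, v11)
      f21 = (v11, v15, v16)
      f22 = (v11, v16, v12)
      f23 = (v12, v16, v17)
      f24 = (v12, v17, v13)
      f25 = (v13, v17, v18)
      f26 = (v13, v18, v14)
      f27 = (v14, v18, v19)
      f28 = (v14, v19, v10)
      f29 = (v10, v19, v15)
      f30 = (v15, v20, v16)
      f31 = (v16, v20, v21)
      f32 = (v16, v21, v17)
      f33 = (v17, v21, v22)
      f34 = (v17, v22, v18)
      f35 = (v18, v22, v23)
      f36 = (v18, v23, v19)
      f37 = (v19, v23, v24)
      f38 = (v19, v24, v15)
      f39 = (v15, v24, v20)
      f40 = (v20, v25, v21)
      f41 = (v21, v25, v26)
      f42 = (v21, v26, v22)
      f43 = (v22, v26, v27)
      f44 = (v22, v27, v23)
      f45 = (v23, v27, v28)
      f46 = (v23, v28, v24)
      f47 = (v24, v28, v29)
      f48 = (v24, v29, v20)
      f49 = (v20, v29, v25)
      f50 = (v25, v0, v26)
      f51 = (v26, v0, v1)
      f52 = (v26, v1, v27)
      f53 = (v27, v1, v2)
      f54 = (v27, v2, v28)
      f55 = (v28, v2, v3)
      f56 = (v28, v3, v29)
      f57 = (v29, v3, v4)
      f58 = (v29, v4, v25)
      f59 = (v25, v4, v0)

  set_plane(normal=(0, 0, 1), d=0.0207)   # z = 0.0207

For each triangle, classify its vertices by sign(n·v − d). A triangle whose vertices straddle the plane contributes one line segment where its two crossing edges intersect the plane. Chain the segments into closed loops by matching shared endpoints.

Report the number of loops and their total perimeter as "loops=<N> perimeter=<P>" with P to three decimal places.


Straddling triangles (24 of 60):
  (v0,v5,v1) [--+] → (1.31883, 2.15832, 0.0207)–(2.56496, 0, 0.0207)  len=2.4922
  (v1,v5,v6) [+-+] → (1.31883, 2.15832, 0.0207)–(1.28248, 2.22128, 0.0207)  len=0.0727
  (v2,v7,v3) [++-] → (1.04709, 0.649736, 0.0207)–(1.4222, 0, 0.0207)  len=0.7502
  (v3,v7,v8) [-+-] → (1.04709, 0.649736, 0.0207)–(0.7111, 1.2317, 0.0207)  len=0.6720
  (v5,v10,v6) [--+] → (-1.20978, 2.22128, 0.0207)–(1.28248, 2.22128, 0.0207)  len=2.4923
  (v6,v10,v11) [+-+] → (-1.20978, 2.22128, 0.0207)–(-1.28248, 2.22128, 0.0207)  len=0.0727
  (v7,v12,v8) [++-] → (-0.0391275, 1.2317, 0.0207)–(0.7111, 1.2317, 0.0207)  len=0.7502
  (v8,v12,v13) [-+-] → (-0.0391275, 1.2317, 0.0207)–(-0.7111, 1.2317, 0.0207)  len=0.6720
  (v10,v15,v11) [--+] → (-2.52861, 0.0629604, 0.0207)–(-1.28248, 2.22128, 0.0207)  len=2.4922
  (v11,v15,v16) [+-+] → (-2.52861, 0.0629604, 0.0207)–(-2.56496, 0, 0.0207)  len=0.0727
  (v12,v17,v13) [++-] → (-1.08621, 0.581964, 0.0207)–(-0.7111, 1.2317, 0.0207)  len=0.7502
  (v13,v17,v18) [-+-] → (-1.08621, 0.581964, 0.0207)–(-1.4222, 0, 0.0207)  len=0.6720
  (v15,v20,v16) [--+] → (-1.31883, -2.15832, 0.0207)–(-2.56496, 0, 0.0207)  len=2.4922
  (v16,v20,v21) [+-+] → (-1.31883, -2.15832, 0.0207)–(-1.28248, -2.22128, 0.0207)  len=0.0727
  (v17,v22,v18) [++-] → (-1.04709, -0.649736, 0.0207)–(-1.4222, 0, 0.0207)  len=0.7502
  (v18,v22,v23) [-+-] → (-1.04709, -0.649736, 0.0207)–(-0.7111, -1.2317, 0.0207)  len=0.6720
  (v20,v25,v21) [--+] → (1.20978, -2.22128, 0.0207)–(-1.28248, -2.22128, 0.0207)  len=2.4923
  (v21,v25,v26) [+-+] → (1.20978, -2.22128, 0.0207)–(1.28248, -2.22128, 0.0207)  len=0.0727
  (v22,v27,v23) [++-] → (0.0391275, -1.2317, 0.0207)–(-0.7111, -1.2317, 0.0207)  len=0.7502
  (v23,v27,v28) [-+-] → (0.0391275, -1.2317, 0.0207)–(0.7111, -1.2317, 0.0207)  len=0.6720
  (v25,v0,v26) [--+] → (2.52861, -0.0629604, 0.0207)–(1.28248, -2.22128, 0.0207)  len=2.4922
  (v26,v0,v1) [+-+] → (2.52861, -0.0629604, 0.0207)–(2.56496, 0, 0.0207)  len=0.0727
  (v27,v2,v28) [++-] → (1.08621, -0.581964, 0.0207)–(0.7111, -1.2317, 0.0207)  len=0.7502
  (v28,v2,v3) [-+-] → (1.08621, -0.581964, 0.0207)–(1.4222, 0, 0.0207)  len=0.6720

Chained into 2 loop(s):
  loop 1: 12 segments, perimeter = 15.3896
  loop 2: 12 segments, perimeter = 8.5333
Total perimeter = 23.923

loops=2 perimeter=23.923


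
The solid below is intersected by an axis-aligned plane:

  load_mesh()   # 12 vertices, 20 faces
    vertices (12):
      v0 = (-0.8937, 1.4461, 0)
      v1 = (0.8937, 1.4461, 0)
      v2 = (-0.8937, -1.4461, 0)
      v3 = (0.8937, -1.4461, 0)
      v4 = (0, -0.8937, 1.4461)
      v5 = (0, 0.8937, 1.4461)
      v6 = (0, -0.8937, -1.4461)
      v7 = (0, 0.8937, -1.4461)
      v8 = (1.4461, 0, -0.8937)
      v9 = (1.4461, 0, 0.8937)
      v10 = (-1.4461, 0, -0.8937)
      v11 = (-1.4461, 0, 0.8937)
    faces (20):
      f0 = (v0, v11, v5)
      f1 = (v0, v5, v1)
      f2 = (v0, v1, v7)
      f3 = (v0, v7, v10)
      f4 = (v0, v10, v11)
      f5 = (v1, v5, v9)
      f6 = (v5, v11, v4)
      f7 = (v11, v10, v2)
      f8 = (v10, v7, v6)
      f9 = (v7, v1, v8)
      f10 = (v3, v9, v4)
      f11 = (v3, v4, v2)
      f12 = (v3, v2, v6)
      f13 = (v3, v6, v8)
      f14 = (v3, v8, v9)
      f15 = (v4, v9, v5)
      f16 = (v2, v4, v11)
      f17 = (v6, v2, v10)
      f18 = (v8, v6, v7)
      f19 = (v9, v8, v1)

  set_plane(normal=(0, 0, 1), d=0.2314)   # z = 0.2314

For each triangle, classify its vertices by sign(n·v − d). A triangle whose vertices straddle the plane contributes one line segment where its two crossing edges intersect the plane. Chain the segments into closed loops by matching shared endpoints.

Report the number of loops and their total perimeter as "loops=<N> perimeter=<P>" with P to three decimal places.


loops=1 perimeter=9.210

Straddling triangles (10 of 20):
  (v0,v11,v5) [-++] → (-1.03673, 1.07167, 0.2314)–(-0.750693, 1.35771, 0.2314)  len=0.4045
  (v0,v5,v1) [-+-] → (-0.750693, 1.35771, 0.2314)–(0.750693, 1.35771, 0.2314)  len=1.5014
  (v0,v10,v11) [--+] → (-1.4461, 0, 0.2314)–(-1.03673, 1.07167, 0.2314)  len=1.1472
  (v1,v5,v9) [-++] → (0.750693, 1.35771, 0.2314)–(1.03673, 1.07167, 0.2314)  len=0.4045
  (v11,v10,v2) [+--] → (-1.4461, 0, 0.2314)–(-1.03673, -1.07167, 0.2314)  len=1.1472
  (v3,v9,v4) [-++] → (1.03673, -1.07167, 0.2314)–(0.750693, -1.35771, 0.2314)  len=0.4045
  (v3,v4,v2) [-+-] → (0.750693, -1.35771, 0.2314)–(-0.750693, -1.35771, 0.2314)  len=1.5014
  (v3,v8,v9) [--+] → (1.4461, 0, 0.2314)–(1.03673, -1.07167, 0.2314)  len=1.1472
  (v2,v4,v11) [-++] → (-0.750693, -1.35771, 0.2314)–(-1.03673, -1.07167, 0.2314)  len=0.4045
  (v9,v8,v1) [+--] → (1.4461, 0, 0.2314)–(1.03673, 1.07167, 0.2314)  len=1.1472

Chained into 1 loop(s):
  loop 1: 10 segments, perimeter = 9.2096
Total perimeter = 9.210


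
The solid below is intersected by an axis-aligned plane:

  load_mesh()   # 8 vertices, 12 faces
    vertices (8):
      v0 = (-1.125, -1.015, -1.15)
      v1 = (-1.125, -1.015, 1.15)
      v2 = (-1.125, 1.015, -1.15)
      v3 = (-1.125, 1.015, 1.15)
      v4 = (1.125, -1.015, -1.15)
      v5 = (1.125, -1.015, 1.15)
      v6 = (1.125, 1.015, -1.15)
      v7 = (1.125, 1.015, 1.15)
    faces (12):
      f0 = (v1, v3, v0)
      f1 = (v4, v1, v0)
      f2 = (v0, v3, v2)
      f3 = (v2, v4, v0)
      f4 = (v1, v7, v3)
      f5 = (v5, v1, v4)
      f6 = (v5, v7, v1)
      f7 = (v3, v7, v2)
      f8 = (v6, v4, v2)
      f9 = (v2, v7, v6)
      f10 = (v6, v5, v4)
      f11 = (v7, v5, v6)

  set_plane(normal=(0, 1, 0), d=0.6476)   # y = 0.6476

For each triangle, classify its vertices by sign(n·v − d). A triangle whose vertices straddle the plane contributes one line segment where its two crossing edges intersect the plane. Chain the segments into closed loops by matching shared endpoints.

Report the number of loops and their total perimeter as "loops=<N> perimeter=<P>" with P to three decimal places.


Straddling triangles (8 of 12):
  (v1,v3,v0) [-+-] → (-1.125, 0.6476, 1.15)–(-1.125, 0.6476, 0.733734)  len=0.4163
  (v0,v3,v2) [-++] → (-1.125, 0.6476, 0.733734)–(-1.125, 0.6476, -1.15)  len=1.8837
  (v2,v4,v0) [+--] → (-0.717783, 0.6476, -1.15)–(-1.125, 0.6476, -1.15)  len=0.4072
  (v1,v7,v3) [-++] → (0.717783, 0.6476, 1.15)–(-1.125, 0.6476, 1.15)  len=1.8428
  (v5,v7,v1) [-+-] → (1.125, 0.6476, 1.15)–(0.717783, 0.6476, 1.15)  len=0.4072
  (v6,v4,v2) [+-+] → (1.125, 0.6476, -1.15)–(-0.717783, 0.6476, -1.15)  len=1.8428
  (v6,v5,v4) [+--] → (1.125, 0.6476, -0.733734)–(1.125, 0.6476, -1.15)  len=0.4163
  (v7,v5,v6) [+-+] → (1.125, 0.6476, 1.15)–(1.125, 0.6476, -0.733734)  len=1.8837

Chained into 1 loop(s):
  loop 1: 8 segments, perimeter = 9.1000
Total perimeter = 9.100

loops=1 perimeter=9.100


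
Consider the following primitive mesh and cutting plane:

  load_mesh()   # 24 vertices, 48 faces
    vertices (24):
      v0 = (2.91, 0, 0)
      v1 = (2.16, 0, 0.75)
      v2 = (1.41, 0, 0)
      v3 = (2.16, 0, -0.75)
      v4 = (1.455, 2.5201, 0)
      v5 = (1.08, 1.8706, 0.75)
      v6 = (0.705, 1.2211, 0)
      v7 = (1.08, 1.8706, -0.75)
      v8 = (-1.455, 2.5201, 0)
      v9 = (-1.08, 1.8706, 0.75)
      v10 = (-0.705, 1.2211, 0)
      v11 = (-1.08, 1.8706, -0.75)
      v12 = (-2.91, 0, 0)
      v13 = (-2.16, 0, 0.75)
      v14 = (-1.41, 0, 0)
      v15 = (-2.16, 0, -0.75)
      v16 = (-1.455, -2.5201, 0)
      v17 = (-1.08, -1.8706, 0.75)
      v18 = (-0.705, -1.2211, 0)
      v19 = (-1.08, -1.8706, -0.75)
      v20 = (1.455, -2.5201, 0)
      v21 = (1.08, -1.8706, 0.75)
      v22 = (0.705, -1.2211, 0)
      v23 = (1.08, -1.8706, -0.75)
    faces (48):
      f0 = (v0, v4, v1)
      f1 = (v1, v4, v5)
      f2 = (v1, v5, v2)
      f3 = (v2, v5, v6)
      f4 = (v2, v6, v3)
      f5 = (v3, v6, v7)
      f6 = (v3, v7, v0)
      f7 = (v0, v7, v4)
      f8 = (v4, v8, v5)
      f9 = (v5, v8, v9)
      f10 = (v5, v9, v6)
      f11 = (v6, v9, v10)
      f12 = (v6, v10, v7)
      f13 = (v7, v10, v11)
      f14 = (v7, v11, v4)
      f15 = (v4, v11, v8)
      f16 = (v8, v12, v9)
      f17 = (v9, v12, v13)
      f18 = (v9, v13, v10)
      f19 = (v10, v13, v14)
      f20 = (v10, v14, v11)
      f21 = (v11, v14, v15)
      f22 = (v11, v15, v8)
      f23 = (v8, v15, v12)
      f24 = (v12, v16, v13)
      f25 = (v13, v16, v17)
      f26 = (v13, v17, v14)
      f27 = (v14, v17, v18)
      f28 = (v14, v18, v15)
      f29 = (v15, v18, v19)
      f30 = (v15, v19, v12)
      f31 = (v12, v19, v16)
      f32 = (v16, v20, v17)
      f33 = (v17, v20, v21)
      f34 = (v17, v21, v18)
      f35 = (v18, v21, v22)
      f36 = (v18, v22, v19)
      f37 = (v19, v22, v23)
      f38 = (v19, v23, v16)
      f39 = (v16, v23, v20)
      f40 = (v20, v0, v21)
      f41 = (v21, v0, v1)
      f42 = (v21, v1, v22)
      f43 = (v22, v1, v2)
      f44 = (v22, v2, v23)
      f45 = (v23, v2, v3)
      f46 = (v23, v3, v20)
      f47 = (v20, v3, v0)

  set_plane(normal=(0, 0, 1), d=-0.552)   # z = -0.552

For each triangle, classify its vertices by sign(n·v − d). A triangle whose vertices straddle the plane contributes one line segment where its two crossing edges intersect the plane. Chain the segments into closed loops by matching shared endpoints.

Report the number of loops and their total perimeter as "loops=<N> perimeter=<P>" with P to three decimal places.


loops=2 perimeter=25.920

Straddling triangles (24 of 48):
  (v2,v6,v3) [++-] → (1.77588, 0.32237, -0.552)–(1.962, 0, -0.552)  len=0.3722
  (v3,v6,v7) [-+-] → (1.77588, 0.32237, -0.552)–(0.981, 1.69913, -0.552)  len=1.5898
  (v3,v7,v0) [--+] → (1.56312, 1.37676, -0.552)–(2.358, 0, -0.552)  len=1.5898
  (v0,v7,v4) [+-+] → (1.56312, 1.37676, -0.552)–(1.179, 2.04207, -0.552)  len=0.7682
  (v6,v10,v7) [++-] → (0.60876, 1.69913, -0.552)–(0.981, 1.69913, -0.552)  len=0.3722
  (v7,v10,v11) [-+-] → (0.60876, 1.69913, -0.552)–(-0.981, 1.69913, -0.552)  len=1.5898
  (v7,v11,v4) [--+] → (-0.41076, 2.04207, -0.552)–(1.179, 2.04207, -0.552)  len=1.5898
  (v4,v11,v8) [+-+] → (-0.41076, 2.04207, -0.552)–(-1.179, 2.04207, -0.552)  len=0.7682
  (v10,v14,v11) [++-] → (-1.16712, 1.37676, -0.552)–(-0.981, 1.69913, -0.552)  len=0.3722
  (v11,v14,v15) [-+-] → (-1.16712, 1.37676, -0.552)–(-1.962, 0, -0.552)  len=1.5898
  (v11,v15,v8) [--+] → (-1.97388, 0.665306, -0.552)–(-1.179, 2.04207, -0.552)  len=1.5898
  (v8,v15,v12) [+-+] → (-1.97388, 0.665306, -0.552)–(-2.358, 0, -0.552)  len=0.7682
  (v14,v18,v15) [++-] → (-1.77588, -0.32237, -0.552)–(-1.962, 0, -0.552)  len=0.3722
  (v15,v18,v19) [-+-] → (-1.77588, -0.32237, -0.552)–(-0.981, -1.69913, -0.552)  len=1.5898
  (v15,v19,v12) [--+] → (-1.56312, -1.37676, -0.552)–(-2.358, 0, -0.552)  len=1.5898
  (v12,v19,v16) [+-+] → (-1.56312, -1.37676, -0.552)–(-1.179, -2.04207, -0.552)  len=0.7682
  (v18,v22,v19) [++-] → (-0.60876, -1.69913, -0.552)–(-0.981, -1.69913, -0.552)  len=0.3722
  (v19,v22,v23) [-+-] → (-0.60876, -1.69913, -0.552)–(0.981, -1.69913, -0.552)  len=1.5898
  (v19,v23,v16) [--+] → (0.41076, -2.04207, -0.552)–(-1.179, -2.04207, -0.552)  len=1.5898
  (v16,v23,v20) [+-+] → (0.41076, -2.04207, -0.552)–(1.179, -2.04207, -0.552)  len=0.7682
  (v22,v2,v23) [++-] → (1.16712, -1.37676, -0.552)–(0.981, -1.69913, -0.552)  len=0.3722
  (v23,v2,v3) [-+-] → (1.16712, -1.37676, -0.552)–(1.962, 0, -0.552)  len=1.5898
  (v23,v3,v20) [--+] → (1.97388, -0.665306, -0.552)–(1.179, -2.04207, -0.552)  len=1.5898
  (v20,v3,v0) [+-+] → (1.97388, -0.665306, -0.552)–(2.358, 0, -0.552)  len=0.7682

Chained into 2 loop(s):
  loop 1: 12 segments, perimeter = 11.7720
  loop 2: 12 segments, perimeter = 14.1479
Total perimeter = 25.920


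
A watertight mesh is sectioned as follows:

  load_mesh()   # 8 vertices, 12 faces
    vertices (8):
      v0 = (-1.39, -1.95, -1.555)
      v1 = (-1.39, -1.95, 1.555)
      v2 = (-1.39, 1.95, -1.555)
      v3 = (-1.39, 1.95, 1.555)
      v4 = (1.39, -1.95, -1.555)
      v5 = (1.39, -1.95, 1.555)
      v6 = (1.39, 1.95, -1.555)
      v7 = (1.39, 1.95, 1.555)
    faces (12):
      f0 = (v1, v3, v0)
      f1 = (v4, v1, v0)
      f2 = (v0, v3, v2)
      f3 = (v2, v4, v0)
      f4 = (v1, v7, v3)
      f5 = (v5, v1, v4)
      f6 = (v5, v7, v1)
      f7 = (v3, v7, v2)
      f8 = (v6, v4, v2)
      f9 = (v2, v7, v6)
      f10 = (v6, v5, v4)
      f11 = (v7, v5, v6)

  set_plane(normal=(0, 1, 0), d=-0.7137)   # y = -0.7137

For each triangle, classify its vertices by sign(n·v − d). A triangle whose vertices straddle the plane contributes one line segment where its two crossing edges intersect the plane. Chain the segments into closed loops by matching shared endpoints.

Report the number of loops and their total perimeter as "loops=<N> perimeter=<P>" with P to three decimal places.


loops=1 perimeter=11.780

Straddling triangles (8 of 12):
  (v1,v3,v0) [-+-] → (-1.39, -0.7137, 1.555)–(-1.39, -0.7137, -0.56913)  len=2.1241
  (v0,v3,v2) [-++] → (-1.39, -0.7137, -0.56913)–(-1.39, -0.7137, -1.555)  len=0.9859
  (v2,v4,v0) [+--] → (0.50874, -0.7137, -1.555)–(-1.39, -0.7137, -1.555)  len=1.8987
  (v1,v7,v3) [-++] → (-0.50874, -0.7137, 1.555)–(-1.39, -0.7137, 1.555)  len=0.8813
  (v5,v7,v1) [-+-] → (1.39, -0.7137, 1.555)–(-0.50874, -0.7137, 1.555)  len=1.8987
  (v6,v4,v2) [+-+] → (1.39, -0.7137, -1.555)–(0.50874, -0.7137, -1.555)  len=0.8813
  (v6,v5,v4) [+--] → (1.39, -0.7137, 0.56913)–(1.39, -0.7137, -1.555)  len=2.1241
  (v7,v5,v6) [+-+] → (1.39, -0.7137, 1.555)–(1.39, -0.7137, 0.56913)  len=0.9859

Chained into 1 loop(s):
  loop 1: 8 segments, perimeter = 11.7800
Total perimeter = 11.780


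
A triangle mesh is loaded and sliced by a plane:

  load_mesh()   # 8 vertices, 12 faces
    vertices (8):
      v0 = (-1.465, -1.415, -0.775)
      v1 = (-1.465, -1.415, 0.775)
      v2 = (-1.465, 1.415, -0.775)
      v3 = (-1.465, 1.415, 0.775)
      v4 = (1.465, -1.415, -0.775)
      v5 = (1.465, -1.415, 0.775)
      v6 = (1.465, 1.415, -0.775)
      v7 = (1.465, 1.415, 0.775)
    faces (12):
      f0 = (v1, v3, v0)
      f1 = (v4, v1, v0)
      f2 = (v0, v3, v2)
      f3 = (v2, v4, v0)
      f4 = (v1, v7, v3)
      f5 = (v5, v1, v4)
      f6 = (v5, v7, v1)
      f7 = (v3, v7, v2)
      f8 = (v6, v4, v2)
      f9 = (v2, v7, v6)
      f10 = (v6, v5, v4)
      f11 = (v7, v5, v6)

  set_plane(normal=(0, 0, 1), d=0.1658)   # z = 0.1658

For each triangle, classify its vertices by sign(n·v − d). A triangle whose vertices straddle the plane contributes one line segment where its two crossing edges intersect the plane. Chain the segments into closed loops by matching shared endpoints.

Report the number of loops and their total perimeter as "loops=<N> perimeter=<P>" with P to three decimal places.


loops=1 perimeter=11.520

Straddling triangles (8 of 12):
  (v1,v3,v0) [++-] → (-1.465, 0.302719, 0.1658)–(-1.465, -1.415, 0.1658)  len=1.7177
  (v4,v1,v0) [-+-] → (-0.313415, -1.415, 0.1658)–(-1.465, -1.415, 0.1658)  len=1.1516
  (v0,v3,v2) [-+-] → (-1.465, 0.302719, 0.1658)–(-1.465, 1.415, 0.1658)  len=1.1123
  (v5,v1,v4) [++-] → (-0.313415, -1.415, 0.1658)–(1.465, -1.415, 0.1658)  len=1.7784
  (v3,v7,v2) [++-] → (0.313415, 1.415, 0.1658)–(-1.465, 1.415, 0.1658)  len=1.7784
  (v2,v7,v6) [-+-] → (0.313415, 1.415, 0.1658)–(1.465, 1.415, 0.1658)  len=1.1516
  (v6,v5,v4) [-+-] → (1.465, -0.302719, 0.1658)–(1.465, -1.415, 0.1658)  len=1.1123
  (v7,v5,v6) [++-] → (1.465, -0.302719, 0.1658)–(1.465, 1.415, 0.1658)  len=1.7177

Chained into 1 loop(s):
  loop 1: 8 segments, perimeter = 11.5200
Total perimeter = 11.520


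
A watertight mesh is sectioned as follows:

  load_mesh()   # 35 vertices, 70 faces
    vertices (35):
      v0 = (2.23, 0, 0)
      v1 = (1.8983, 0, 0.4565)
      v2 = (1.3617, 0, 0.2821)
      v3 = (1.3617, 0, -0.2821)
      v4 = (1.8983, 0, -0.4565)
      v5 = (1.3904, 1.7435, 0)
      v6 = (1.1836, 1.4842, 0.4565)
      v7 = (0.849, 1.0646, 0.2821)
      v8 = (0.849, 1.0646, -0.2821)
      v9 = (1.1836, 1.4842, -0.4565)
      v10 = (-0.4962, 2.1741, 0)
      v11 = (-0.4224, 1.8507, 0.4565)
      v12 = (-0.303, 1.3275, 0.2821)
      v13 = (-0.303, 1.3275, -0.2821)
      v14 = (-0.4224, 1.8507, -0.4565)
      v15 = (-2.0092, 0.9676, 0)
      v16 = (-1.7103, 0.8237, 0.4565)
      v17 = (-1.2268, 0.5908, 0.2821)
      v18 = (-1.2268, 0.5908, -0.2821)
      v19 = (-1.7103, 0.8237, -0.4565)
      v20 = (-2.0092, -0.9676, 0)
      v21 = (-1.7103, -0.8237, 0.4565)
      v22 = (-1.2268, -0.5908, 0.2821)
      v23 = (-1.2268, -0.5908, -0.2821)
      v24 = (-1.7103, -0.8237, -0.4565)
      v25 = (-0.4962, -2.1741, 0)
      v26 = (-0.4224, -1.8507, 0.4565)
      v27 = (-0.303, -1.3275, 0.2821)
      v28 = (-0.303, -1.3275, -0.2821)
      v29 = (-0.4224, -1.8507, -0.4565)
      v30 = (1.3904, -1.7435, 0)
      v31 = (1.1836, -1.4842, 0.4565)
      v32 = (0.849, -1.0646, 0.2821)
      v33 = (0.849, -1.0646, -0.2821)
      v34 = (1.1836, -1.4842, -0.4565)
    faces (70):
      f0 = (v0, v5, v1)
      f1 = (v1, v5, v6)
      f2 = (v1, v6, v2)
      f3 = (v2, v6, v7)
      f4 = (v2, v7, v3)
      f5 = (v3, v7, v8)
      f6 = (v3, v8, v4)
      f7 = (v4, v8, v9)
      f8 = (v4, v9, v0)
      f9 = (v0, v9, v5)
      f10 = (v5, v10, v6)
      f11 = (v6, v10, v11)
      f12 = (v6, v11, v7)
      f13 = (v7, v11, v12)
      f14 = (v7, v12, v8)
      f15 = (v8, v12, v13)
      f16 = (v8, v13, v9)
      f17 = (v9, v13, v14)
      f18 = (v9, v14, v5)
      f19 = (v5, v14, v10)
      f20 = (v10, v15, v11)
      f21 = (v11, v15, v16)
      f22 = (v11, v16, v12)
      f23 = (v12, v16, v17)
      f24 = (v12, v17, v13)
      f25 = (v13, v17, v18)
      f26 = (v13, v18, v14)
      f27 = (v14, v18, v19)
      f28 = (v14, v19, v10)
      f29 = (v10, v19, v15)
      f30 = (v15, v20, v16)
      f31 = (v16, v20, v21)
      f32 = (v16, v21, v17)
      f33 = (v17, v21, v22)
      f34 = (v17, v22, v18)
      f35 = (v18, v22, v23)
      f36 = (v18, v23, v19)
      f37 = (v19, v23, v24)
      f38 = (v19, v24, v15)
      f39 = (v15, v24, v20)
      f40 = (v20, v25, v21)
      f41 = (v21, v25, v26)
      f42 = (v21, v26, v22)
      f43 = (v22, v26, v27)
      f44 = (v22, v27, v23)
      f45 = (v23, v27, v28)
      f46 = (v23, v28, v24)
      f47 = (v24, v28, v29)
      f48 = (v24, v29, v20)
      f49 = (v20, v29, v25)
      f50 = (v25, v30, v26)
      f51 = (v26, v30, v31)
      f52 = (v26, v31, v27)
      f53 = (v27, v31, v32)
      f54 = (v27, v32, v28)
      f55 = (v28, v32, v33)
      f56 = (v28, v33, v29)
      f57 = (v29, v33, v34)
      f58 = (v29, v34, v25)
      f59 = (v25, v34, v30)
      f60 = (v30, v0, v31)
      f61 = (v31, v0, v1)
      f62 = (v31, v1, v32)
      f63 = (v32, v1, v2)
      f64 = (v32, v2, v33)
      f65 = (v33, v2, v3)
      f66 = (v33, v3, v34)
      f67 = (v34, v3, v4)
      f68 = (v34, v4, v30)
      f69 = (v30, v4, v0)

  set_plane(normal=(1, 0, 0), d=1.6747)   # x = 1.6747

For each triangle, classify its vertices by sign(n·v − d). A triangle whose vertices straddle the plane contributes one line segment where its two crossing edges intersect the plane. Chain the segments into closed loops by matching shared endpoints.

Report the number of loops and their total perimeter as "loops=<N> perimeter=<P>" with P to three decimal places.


loops=1 perimeter=5.185

Straddling triangles (14 of 70):
  (v0,v5,v1) [+-+] → (1.6747, 1.15313, 0)–(1.6747, 0.767566, 0.255529)  len=0.4625
  (v1,v5,v6) [+--] → (1.6747, 0.767566, 0.255529)–(1.6747, 0.464345, 0.4565)  len=0.3638
  (v1,v6,v2) [+--] → (1.6747, 0.464345, 0.4565)–(1.6747, 0, 0.383828)  len=0.4700
  (v3,v8,v4) [--+] → (1.6747, 0.22686, -0.419336)–(1.6747, 0, -0.383828)  len=0.2296
  (v4,v8,v9) [+--] → (1.6747, 0.22686, -0.419336)–(1.6747, 0.464345, -0.4565)  len=0.2404
  (v4,v9,v0) [+-+] → (1.6747, 0.464345, -0.4565)–(1.6747, 0.78763, -0.242254)  len=0.3878
  (v0,v9,v5) [+--] → (1.6747, 0.78763, -0.242254)–(1.6747, 1.15313, 0)  len=0.4385
  (v30,v0,v31) [-+-] → (1.6747, -1.15313, 0)–(1.6747, -0.78763, 0.242254)  len=0.4385
  (v31,v0,v1) [-++] → (1.6747, -0.78763, 0.242254)–(1.6747, -0.464345, 0.4565)  len=0.3878
  (v31,v1,v32) [-+-] → (1.6747, -0.464345, 0.4565)–(1.6747, -0.22686, 0.419336)  len=0.2404
  (v32,v1,v2) [-+-] → (1.6747, -0.22686, 0.419336)–(1.6747, 0, 0.383828)  len=0.2296
  (v34,v3,v4) [--+] → (1.6747, 0, -0.383828)–(1.6747, -0.464345, -0.4565)  len=0.4700
  (v34,v4,v30) [-+-] → (1.6747, -0.464345, -0.4565)–(1.6747, -0.767566, -0.255529)  len=0.3638
  (v30,v4,v0) [-++] → (1.6747, -0.767566, -0.255529)–(1.6747, -1.15313, 0)  len=0.4625

Chained into 1 loop(s):
  loop 1: 14 segments, perimeter = 5.1853
Total perimeter = 5.185


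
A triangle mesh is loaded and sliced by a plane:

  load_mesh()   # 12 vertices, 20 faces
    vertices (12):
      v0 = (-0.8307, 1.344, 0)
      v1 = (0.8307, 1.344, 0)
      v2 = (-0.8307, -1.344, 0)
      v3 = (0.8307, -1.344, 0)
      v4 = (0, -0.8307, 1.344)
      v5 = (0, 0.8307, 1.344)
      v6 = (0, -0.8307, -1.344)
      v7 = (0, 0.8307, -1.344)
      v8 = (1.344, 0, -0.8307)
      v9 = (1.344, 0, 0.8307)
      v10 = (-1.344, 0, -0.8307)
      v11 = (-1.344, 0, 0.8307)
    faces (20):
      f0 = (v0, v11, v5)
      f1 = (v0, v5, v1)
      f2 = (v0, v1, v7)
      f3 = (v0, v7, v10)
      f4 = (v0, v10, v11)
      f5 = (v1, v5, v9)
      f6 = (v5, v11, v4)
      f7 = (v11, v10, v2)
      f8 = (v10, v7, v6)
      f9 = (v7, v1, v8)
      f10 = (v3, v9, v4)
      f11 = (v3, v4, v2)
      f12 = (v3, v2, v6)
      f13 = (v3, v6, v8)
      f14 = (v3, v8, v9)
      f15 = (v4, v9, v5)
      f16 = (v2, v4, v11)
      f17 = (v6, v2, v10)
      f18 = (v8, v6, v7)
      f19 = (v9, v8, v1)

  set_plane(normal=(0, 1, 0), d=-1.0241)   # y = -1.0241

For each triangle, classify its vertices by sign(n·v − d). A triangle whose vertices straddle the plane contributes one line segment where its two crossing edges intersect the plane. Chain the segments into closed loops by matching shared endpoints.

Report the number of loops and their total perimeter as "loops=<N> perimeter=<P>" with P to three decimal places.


loops=1 perimeter=5.663

Straddling triangles (8 of 20):
  (v11,v10,v2) [++-] → (-0.952876, -1.0241, -0.197724)–(-0.952876, -1.0241, 0.197724)  len=0.3954
  (v3,v9,v4) [-++] → (0.952876, -1.0241, 0.197724)–(0.312989, -1.0241, 0.837611)  len=0.9049
  (v3,v4,v2) [-+-] → (0.312989, -1.0241, 0.837611)–(-0.312989, -1.0241, 0.837611)  len=0.6260
  (v3,v2,v6) [--+] → (-0.312989, -1.0241, -0.837611)–(0.312989, -1.0241, -0.837611)  len=0.6260
  (v3,v6,v8) [-++] → (0.312989, -1.0241, -0.837611)–(0.952876, -1.0241, -0.197724)  len=0.9049
  (v3,v8,v9) [-++] → (0.952876, -1.0241, -0.197724)–(0.952876, -1.0241, 0.197724)  len=0.3954
  (v2,v4,v11) [-++] → (-0.312989, -1.0241, 0.837611)–(-0.952876, -1.0241, 0.197724)  len=0.9049
  (v6,v2,v10) [+-+] → (-0.312989, -1.0241, -0.837611)–(-0.952876, -1.0241, -0.197724)  len=0.9049

Chained into 1 loop(s):
  loop 1: 8 segments, perimeter = 5.6626
Total perimeter = 5.663
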